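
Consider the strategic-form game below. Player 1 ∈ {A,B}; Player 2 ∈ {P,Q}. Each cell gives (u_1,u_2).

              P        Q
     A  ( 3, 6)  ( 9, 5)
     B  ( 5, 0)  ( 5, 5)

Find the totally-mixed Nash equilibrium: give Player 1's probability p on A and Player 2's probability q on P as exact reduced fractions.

P1 indiff ⇒ q·3+(1-q)·9 = q·5+(1-q)·5 ⇒ q(-2) = (1-q)(-4) ⇒ q = 2/3
P2 indiff ⇒ p·6+(1-p)·0 = p·5+(1-p)·5 ⇒ p(1) = (1-p)(5) ⇒ p = 5/6

(p,q) = (5/6, 2/3)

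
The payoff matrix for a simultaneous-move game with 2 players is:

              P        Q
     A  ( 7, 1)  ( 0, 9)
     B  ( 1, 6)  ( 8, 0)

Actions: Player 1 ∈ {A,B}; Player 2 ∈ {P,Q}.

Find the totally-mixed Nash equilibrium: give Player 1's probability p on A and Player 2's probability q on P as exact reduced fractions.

P1 indiff ⇒ q·7+(1-q)·0 = q·1+(1-q)·8 ⇒ q(6) = (1-q)(8) ⇒ q = 4/7
P2 indiff ⇒ p·1+(1-p)·6 = p·9+(1-p)·0 ⇒ p(-8) = (1-p)(-6) ⇒ p = 3/7

p=3/7, q=4/7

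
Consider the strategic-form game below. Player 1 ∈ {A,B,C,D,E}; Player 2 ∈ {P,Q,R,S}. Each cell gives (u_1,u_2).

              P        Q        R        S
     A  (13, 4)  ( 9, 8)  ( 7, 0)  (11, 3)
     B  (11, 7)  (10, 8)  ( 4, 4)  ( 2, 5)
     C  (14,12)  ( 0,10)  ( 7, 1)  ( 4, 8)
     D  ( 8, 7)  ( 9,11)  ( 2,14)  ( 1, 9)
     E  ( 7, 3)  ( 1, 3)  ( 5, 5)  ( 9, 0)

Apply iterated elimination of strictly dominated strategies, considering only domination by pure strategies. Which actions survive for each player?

P1 drop D (B beats it: P:11>8 Q:10>9 R:4>2 S:2>1)
P1 drop E (A beats it: P:13>7 Q:9>1 R:7>5 S:11>9)
P2 drop R (P beats it: A:4>0 B:7>4 C:12>1)
P2 drop S (P beats it: A:4>3 B:7>5 C:12>8)
P1→{A,B,C} P2→{P,Q}

Remaining: P1:{A,B,C} P2:{P,Q}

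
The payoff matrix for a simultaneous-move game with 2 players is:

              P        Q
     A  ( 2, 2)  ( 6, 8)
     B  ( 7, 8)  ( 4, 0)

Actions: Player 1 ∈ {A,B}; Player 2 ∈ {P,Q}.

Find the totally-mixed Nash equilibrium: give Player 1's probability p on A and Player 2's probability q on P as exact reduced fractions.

P1 indiff ⇒ q·2+(1-q)·6 = q·7+(1-q)·4 ⇒ q(-5) = (1-q)(-2) ⇒ q = 2/7
P2 indiff ⇒ p·2+(1-p)·8 = p·8+(1-p)·0 ⇒ p(-6) = (1-p)(-8) ⇒ p = 4/7

P1 mixes 4/7 on A; P2 mixes 2/7 on P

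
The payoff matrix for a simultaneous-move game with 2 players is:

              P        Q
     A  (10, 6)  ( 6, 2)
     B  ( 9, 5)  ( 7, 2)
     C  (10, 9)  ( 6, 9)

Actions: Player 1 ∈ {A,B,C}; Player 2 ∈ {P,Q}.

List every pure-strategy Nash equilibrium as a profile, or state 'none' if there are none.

(A,P): NE
(A,Q): not NE [P1→B gives 7>6; P2→P gives 6>2]
(B,P): not NE [P1→C gives 10>9]
(B,Q): not NE [P2→P gives 5>2]
(C,P): NE
(C,Q): not NE [P1→B gives 7>6]

NE set: (A,P), (C,P)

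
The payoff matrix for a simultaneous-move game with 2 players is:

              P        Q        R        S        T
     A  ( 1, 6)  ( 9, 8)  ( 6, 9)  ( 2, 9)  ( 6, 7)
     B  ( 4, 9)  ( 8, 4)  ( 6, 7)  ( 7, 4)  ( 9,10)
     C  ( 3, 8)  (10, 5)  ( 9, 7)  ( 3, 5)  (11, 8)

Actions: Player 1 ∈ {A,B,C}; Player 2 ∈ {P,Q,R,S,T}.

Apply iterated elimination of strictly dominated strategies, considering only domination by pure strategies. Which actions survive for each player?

IESDS → P1:{B,C} P2:{P,T}

P1 drop A (C beats it: P:3>1 Q:10>9 R:9>6 S:3>2 T:11>6)
P2 drop Q (P beats it: B:9>4 C:8>5)
P2 drop R (P beats it: B:9>7 C:8>7)
P2 drop S (P beats it: B:9>4 C:8>5)
P1→{B,C} P2→{P,T}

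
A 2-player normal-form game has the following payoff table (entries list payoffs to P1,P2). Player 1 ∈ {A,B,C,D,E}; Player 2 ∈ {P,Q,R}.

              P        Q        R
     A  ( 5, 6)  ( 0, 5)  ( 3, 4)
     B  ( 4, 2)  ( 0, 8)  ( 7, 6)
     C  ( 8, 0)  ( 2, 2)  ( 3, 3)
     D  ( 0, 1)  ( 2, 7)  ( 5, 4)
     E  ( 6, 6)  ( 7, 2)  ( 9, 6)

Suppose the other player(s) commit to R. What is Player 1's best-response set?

P1 best: {E}

u_1(A vs R) = 3
u_1(B vs R) = 7
u_1(C vs R) = 3
u_1(D vs R) = 5
u_1(E vs R) = 9
max payoff 9 at {E}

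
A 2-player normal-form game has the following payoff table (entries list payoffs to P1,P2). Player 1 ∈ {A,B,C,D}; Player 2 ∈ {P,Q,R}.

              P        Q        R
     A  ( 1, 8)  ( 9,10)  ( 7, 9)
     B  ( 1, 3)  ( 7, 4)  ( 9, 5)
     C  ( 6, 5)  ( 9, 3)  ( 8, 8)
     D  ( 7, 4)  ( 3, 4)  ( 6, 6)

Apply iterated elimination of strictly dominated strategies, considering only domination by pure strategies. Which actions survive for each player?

Remaining: P1:{A,B,C} P2:{Q,R}

P2 drop P (R beats it: A:9>8 B:5>3 C:8>5 D:6>4)
P1 drop D (A beats it: Q:9>3 R:7>6)
P1→{A,B,C} P2→{Q,R}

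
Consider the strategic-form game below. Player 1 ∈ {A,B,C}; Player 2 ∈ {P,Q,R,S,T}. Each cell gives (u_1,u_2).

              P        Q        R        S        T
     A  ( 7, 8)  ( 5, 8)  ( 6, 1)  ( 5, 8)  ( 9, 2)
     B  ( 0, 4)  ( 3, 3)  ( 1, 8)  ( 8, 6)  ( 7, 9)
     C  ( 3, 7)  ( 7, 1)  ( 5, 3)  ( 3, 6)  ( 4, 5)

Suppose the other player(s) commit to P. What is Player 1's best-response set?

P1 best: {A}

u_1(A vs P) = 7
u_1(B vs P) = 0
u_1(C vs P) = 3
max payoff 7 at {A}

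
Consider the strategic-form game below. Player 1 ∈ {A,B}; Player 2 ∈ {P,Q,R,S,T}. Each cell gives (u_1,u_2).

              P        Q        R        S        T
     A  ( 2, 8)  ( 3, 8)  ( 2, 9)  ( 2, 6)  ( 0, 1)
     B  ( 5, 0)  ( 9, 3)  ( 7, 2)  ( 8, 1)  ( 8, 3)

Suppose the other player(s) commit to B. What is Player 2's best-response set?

BR_2 = {Q,T}

u_2(P vs B) = 0
u_2(Q vs B) = 3
u_2(R vs B) = 2
u_2(S vs B) = 1
u_2(T vs B) = 3
max payoff 3 at {Q,T}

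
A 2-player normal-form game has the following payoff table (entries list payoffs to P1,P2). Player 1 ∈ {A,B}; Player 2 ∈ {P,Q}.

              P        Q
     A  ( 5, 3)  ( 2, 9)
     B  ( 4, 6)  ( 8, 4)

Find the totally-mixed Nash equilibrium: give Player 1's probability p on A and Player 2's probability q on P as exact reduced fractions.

p=1/4, q=6/7

P1 indiff ⇒ q·5+(1-q)·2 = q·4+(1-q)·8 ⇒ q(1) = (1-q)(6) ⇒ q = 6/7
P2 indiff ⇒ p·3+(1-p)·6 = p·9+(1-p)·4 ⇒ p(-6) = (1-p)(-2) ⇒ p = 1/4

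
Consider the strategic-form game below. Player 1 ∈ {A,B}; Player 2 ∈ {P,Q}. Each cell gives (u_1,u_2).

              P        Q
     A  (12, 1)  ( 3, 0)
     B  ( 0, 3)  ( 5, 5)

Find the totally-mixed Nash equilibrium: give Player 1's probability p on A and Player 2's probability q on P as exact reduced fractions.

P1 mixes 2/3 on A; P2 mixes 1/7 on P

P1 indiff ⇒ q·12+(1-q)·3 = q·0+(1-q)·5 ⇒ q(12) = (1-q)(2) ⇒ q = 1/7
P2 indiff ⇒ p·1+(1-p)·3 = p·0+(1-p)·5 ⇒ p(1) = (1-p)(2) ⇒ p = 2/3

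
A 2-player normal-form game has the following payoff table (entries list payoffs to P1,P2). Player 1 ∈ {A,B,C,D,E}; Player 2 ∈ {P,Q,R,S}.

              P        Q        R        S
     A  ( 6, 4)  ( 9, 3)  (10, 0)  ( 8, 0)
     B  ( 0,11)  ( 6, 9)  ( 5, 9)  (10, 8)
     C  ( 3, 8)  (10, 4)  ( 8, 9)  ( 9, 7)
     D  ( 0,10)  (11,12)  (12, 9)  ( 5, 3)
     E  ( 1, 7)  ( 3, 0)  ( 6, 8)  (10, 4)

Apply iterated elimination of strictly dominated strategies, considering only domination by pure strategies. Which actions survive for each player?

P2 drop S (P beats it: A:4>0 B:11>8 C:8>7 D:10>3 E:7>4)
P1 drop B (A beats it: P:6>0 Q:9>6 R:10>5)
P1 drop E (A beats it: P:6>1 Q:9>3 R:10>6)
P1→{A,C,D} P2→{P,Q,R}

Remaining: P1:{A,C,D} P2:{P,Q,R}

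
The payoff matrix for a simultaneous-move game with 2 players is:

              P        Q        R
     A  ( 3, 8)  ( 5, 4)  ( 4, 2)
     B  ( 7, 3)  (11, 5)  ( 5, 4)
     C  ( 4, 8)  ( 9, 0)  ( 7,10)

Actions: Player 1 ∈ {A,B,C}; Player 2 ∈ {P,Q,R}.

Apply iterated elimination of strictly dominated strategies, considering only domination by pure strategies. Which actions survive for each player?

Survivors P1:{B,C} P2:{Q,R}

P1 drop A (B beats it: P:7>3 Q:11>5 R:5>4)
P2 drop P (R beats it: B:4>3 C:10>8)
P1→{B,C} P2→{Q,R}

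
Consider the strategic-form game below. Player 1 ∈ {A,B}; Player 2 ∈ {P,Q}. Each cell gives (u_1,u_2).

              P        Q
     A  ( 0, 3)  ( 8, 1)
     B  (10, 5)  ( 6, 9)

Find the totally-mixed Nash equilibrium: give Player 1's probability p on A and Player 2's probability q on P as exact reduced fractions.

P1 indiff ⇒ q·0+(1-q)·8 = q·10+(1-q)·6 ⇒ q(-10) = (1-q)(-2) ⇒ q = 1/6
P2 indiff ⇒ p·3+(1-p)·5 = p·1+(1-p)·9 ⇒ p(2) = (1-p)(4) ⇒ p = 2/3

(p,q) = (2/3, 1/6)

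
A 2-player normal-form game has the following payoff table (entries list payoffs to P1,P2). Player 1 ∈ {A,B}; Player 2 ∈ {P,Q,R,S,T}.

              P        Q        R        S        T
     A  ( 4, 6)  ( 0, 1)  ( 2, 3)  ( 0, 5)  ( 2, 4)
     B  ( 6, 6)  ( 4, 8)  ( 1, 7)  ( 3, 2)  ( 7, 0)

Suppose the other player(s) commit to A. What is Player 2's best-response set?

argmax u_2 = {P}

u_2(P vs A) = 6
u_2(Q vs A) = 1
u_2(R vs A) = 3
u_2(S vs A) = 5
u_2(T vs A) = 4
max payoff 6 at {P}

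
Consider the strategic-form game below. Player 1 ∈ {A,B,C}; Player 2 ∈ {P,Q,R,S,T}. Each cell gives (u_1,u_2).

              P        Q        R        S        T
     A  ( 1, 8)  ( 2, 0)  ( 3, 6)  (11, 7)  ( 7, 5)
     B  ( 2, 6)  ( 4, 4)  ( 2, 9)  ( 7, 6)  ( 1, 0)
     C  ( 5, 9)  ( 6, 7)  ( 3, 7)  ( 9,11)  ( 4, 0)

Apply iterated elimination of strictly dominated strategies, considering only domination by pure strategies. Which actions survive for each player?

P1 drop B (C beats it: P:5>2 Q:6>4 R:3>2 S:9>7 T:4>1)
P2 drop Q (P beats it: A:8>0 C:9>7)
P2 drop R (P beats it: A:8>6 C:9>7)
P2 drop T (P beats it: A:8>5 C:9>0)
P1→{A,C} P2→{P,S}

Survivors P1:{A,C} P2:{P,S}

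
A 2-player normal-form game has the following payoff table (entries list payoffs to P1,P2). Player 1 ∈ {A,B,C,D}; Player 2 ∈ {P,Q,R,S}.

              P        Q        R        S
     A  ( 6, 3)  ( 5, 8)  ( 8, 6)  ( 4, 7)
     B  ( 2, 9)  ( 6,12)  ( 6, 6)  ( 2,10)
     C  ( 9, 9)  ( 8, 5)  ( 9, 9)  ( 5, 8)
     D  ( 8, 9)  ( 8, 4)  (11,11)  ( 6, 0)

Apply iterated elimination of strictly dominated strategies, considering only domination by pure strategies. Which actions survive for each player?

Survivors P1:{C,D} P2:{P,R}

P1 drop A (C beats it: P:9>6 Q:8>5 R:9>8 S:5>4)
P1 drop B (C beats it: P:9>2 Q:8>6 R:9>6 S:5>2)
P2 drop Q (P beats it: C:9>5 D:9>4)
P2 drop S (P beats it: C:9>8 D:9>0)
P1→{C,D} P2→{P,R}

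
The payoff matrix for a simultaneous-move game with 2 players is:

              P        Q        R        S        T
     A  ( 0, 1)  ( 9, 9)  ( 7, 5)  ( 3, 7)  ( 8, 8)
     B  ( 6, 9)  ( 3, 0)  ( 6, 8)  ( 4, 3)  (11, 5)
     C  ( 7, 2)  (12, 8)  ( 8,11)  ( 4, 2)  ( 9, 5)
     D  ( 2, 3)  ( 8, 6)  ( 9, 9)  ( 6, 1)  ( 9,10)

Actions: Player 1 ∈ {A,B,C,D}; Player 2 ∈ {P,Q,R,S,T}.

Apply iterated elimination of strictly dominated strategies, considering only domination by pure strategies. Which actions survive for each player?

Survivors P1:{B,C,D} P2:{P,R,T}

P1 drop A (C beats it: P:7>0 Q:12>9 R:8>7 S:4>3 T:9>8)
P2 drop Q (R beats it: B:8>0 C:11>8 D:9>6)
P2 drop S (R beats it: B:8>3 C:11>2 D:9>1)
P1→{B,C,D} P2→{P,R,T}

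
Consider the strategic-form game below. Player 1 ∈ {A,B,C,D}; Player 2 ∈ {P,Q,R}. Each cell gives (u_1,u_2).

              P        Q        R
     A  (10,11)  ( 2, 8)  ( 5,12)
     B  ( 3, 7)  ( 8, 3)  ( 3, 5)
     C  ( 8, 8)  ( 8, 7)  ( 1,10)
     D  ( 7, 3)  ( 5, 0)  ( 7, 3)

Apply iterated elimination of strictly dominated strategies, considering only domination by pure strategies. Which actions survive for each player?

IESDS → P1:{A,D} P2:{P,R}

P2 drop Q (P beats it: A:11>8 B:7>3 C:8>7 D:3>0)
P1 drop B (A beats it: P:10>3 R:5>3)
P1 drop C (A beats it: P:10>8 R:5>1)
P1→{A,D} P2→{P,R}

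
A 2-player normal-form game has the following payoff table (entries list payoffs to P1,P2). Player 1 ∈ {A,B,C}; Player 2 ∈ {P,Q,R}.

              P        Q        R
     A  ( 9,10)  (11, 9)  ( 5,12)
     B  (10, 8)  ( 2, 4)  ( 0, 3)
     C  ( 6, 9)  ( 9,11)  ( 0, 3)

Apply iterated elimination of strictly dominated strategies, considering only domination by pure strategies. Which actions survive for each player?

Survivors P1:{A,B} P2:{P,R}

P1 drop C (A beats it: P:9>6 Q:11>9 R:5>0)
P2 drop Q (P beats it: A:10>9 B:8>4)
P1→{A,B} P2→{P,R}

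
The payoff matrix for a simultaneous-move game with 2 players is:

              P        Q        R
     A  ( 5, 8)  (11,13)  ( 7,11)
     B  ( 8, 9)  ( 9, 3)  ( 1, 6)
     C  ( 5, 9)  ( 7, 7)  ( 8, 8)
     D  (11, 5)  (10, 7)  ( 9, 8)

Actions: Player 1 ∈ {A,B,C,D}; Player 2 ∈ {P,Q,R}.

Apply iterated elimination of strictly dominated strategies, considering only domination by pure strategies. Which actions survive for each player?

P1 drop B (D beats it: P:11>8 Q:10>9 R:9>1)
P1 drop C (D beats it: P:11>5 Q:10>7 R:9>8)
P2 drop P (Q beats it: A:13>8 D:7>5)
P1→{A,D} P2→{Q,R}

Remaining: P1:{A,D} P2:{Q,R}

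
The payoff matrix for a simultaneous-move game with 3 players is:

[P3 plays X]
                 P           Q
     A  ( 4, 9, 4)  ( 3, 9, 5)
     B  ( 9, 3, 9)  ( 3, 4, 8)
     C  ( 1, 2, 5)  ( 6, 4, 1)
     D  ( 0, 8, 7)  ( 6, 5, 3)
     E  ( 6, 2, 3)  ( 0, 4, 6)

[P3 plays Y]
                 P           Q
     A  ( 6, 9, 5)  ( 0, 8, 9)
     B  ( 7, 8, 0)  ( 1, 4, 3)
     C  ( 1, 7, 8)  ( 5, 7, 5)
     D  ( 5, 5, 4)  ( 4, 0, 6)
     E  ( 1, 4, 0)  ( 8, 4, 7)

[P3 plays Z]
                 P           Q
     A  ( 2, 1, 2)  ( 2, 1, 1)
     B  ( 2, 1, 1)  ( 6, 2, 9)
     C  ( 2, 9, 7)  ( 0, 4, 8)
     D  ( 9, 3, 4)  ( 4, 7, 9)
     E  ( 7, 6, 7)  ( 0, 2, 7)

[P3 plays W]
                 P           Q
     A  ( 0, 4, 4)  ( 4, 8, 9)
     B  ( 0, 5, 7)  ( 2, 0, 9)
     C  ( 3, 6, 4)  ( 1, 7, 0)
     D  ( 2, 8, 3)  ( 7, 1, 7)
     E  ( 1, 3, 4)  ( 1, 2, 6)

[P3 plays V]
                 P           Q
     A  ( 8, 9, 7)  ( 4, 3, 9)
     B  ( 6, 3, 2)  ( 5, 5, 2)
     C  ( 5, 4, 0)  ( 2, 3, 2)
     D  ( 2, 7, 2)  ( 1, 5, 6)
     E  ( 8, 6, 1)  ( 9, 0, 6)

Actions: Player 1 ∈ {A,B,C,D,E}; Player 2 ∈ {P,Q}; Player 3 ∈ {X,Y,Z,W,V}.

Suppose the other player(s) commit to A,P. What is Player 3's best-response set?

P3 best: {V}

u_3(X vs A,P) = 4
u_3(Y vs A,P) = 5
u_3(Z vs A,P) = 2
u_3(W vs A,P) = 4
u_3(V vs A,P) = 7
max payoff 7 at {V}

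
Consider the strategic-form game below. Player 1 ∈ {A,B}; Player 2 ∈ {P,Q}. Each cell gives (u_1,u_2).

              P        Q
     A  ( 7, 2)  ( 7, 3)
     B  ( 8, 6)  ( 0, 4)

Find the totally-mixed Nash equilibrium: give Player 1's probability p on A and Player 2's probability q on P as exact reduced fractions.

P1 indiff ⇒ q·7+(1-q)·7 = q·8+(1-q)·0 ⇒ q(-1) = (1-q)(-7) ⇒ q = 7/8
P2 indiff ⇒ p·2+(1-p)·6 = p·3+(1-p)·4 ⇒ p(-1) = (1-p)(-2) ⇒ p = 2/3

(p,q) = (2/3, 7/8)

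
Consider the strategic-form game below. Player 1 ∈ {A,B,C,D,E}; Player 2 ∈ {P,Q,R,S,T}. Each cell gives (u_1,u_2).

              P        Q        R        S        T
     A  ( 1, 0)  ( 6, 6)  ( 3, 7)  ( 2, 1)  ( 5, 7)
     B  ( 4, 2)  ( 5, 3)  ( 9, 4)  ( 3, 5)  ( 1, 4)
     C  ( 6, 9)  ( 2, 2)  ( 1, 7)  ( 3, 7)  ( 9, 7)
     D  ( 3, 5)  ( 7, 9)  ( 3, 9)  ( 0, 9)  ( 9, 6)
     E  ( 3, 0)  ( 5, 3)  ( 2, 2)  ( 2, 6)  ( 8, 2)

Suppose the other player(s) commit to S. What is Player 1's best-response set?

BR_1 = {B,C}

u_1(A vs S) = 2
u_1(B vs S) = 3
u_1(C vs S) = 3
u_1(D vs S) = 0
u_1(E vs S) = 2
max payoff 3 at {B,C}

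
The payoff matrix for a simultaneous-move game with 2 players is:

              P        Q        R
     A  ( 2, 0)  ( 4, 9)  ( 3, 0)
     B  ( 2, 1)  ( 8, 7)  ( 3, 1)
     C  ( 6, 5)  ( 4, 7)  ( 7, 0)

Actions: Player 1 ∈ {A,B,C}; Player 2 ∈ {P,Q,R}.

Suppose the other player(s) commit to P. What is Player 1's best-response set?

BR_1 = {C}

u_1(A vs P) = 2
u_1(B vs P) = 2
u_1(C vs P) = 6
max payoff 6 at {C}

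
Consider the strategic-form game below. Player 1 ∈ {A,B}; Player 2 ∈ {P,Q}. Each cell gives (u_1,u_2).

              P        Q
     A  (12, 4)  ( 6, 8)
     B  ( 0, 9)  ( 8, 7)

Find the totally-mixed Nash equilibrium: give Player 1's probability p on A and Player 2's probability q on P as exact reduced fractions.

p=1/3, q=1/7

P1 indiff ⇒ q·12+(1-q)·6 = q·0+(1-q)·8 ⇒ q(12) = (1-q)(2) ⇒ q = 1/7
P2 indiff ⇒ p·4+(1-p)·9 = p·8+(1-p)·7 ⇒ p(-4) = (1-p)(-2) ⇒ p = 1/3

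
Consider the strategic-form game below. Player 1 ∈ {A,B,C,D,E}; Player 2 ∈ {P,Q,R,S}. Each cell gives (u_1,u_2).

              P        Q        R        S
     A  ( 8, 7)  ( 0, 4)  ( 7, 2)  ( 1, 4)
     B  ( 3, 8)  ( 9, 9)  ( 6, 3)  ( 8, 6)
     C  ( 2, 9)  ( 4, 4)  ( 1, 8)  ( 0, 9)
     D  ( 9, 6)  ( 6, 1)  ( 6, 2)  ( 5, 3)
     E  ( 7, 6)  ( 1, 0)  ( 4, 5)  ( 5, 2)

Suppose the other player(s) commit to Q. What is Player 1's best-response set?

argmax u_1 = {B}

u_1(A vs Q) = 0
u_1(B vs Q) = 9
u_1(C vs Q) = 4
u_1(D vs Q) = 6
u_1(E vs Q) = 1
max payoff 9 at {B}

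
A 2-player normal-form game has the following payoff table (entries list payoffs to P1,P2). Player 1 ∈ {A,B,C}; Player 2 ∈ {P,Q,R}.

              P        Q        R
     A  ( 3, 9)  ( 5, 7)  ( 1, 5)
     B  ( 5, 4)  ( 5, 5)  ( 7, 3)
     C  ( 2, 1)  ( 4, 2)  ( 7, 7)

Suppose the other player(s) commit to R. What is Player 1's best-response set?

u_1(A vs R) = 1
u_1(B vs R) = 7
u_1(C vs R) = 7
max payoff 7 at {B,C}

P1 best: {B,C}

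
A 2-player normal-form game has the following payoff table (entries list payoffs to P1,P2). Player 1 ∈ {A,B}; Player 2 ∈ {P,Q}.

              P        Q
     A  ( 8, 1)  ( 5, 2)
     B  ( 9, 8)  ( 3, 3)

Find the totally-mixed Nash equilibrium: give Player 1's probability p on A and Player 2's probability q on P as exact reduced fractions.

P1 indiff ⇒ q·8+(1-q)·5 = q·9+(1-q)·3 ⇒ q(-1) = (1-q)(-2) ⇒ q = 2/3
P2 indiff ⇒ p·1+(1-p)·8 = p·2+(1-p)·3 ⇒ p(-1) = (1-p)(-5) ⇒ p = 5/6

P1 mixes 5/6 on A; P2 mixes 2/3 on P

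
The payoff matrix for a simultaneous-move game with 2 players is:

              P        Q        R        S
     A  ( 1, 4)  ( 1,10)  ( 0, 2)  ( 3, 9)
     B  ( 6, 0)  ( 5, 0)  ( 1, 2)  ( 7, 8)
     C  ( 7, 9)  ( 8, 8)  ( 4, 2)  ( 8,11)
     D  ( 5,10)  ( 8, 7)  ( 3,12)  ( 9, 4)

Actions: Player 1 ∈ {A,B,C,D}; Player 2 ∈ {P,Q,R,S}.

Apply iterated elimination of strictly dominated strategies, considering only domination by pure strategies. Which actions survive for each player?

Remaining: P1:{C,D} P2:{P,R,S}

P1 drop A (B beats it: P:6>1 Q:5>1 R:1>0 S:7>3)
P1 drop B (C beats it: P:7>6 Q:8>5 R:4>1 S:8>7)
P2 drop Q (P beats it: C:9>8 D:10>7)
P1→{C,D} P2→{P,R,S}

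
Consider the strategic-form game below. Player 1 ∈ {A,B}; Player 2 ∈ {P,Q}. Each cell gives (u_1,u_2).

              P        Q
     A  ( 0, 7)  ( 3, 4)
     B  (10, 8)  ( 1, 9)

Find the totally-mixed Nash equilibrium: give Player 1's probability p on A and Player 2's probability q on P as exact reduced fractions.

(p,q) = (1/4, 1/6)

P1 indiff ⇒ q·0+(1-q)·3 = q·10+(1-q)·1 ⇒ q(-10) = (1-q)(-2) ⇒ q = 1/6
P2 indiff ⇒ p·7+(1-p)·8 = p·4+(1-p)·9 ⇒ p(3) = (1-p)(1) ⇒ p = 1/4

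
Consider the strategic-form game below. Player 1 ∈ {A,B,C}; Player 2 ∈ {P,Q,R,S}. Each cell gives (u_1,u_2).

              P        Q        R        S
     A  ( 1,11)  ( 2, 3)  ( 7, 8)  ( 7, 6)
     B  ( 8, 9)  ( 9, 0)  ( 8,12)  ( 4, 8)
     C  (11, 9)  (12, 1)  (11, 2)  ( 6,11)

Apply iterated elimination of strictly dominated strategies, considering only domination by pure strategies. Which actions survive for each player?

IESDS → P1:{A,C} P2:{P,S}

P1 drop B (C beats it: P:11>8 Q:12>9 R:11>8 S:6>4)
P2 drop Q (P beats it: A:11>3 C:9>1)
P2 drop R (P beats it: A:11>8 C:9>2)
P1→{A,C} P2→{P,S}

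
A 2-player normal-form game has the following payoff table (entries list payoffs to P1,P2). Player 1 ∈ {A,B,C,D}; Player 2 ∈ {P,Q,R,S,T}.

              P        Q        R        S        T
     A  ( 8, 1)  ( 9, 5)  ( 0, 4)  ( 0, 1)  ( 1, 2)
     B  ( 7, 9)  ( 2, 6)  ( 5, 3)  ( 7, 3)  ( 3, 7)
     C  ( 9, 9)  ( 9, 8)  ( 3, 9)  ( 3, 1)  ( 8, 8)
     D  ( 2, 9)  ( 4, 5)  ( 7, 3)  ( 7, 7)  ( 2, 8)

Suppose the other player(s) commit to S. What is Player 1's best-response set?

u_1(A vs S) = 0
u_1(B vs S) = 7
u_1(C vs S) = 3
u_1(D vs S) = 7
max payoff 7 at {B,D}

BR_1 = {B,D}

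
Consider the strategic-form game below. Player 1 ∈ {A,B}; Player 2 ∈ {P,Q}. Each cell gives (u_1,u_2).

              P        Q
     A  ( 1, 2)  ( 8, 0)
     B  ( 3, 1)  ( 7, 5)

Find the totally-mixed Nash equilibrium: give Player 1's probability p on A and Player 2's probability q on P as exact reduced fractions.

P1 indiff ⇒ q·1+(1-q)·8 = q·3+(1-q)·7 ⇒ q(-2) = (1-q)(-1) ⇒ q = 1/3
P2 indiff ⇒ p·2+(1-p)·1 = p·0+(1-p)·5 ⇒ p(2) = (1-p)(4) ⇒ p = 2/3

P1 mixes 2/3 on A; P2 mixes 1/3 on P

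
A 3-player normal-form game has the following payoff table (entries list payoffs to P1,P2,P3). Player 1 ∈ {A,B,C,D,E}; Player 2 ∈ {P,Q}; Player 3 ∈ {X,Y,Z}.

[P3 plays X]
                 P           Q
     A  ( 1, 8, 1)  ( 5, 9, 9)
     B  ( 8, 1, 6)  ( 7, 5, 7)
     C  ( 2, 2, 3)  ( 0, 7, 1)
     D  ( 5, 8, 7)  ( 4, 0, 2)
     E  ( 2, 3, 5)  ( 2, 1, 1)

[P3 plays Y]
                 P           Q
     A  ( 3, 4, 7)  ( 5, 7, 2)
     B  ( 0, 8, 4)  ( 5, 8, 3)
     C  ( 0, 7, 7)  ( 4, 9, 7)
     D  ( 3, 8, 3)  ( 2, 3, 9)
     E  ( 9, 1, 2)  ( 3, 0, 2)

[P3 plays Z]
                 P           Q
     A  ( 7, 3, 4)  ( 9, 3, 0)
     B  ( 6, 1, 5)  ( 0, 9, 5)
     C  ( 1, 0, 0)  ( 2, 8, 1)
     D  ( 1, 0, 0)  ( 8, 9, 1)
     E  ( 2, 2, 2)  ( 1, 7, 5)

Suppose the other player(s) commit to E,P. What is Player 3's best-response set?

u_3(X vs E,P) = 5
u_3(Y vs E,P) = 2
u_3(Z vs E,P) = 2
max payoff 5 at {X}

BR_3 = {X}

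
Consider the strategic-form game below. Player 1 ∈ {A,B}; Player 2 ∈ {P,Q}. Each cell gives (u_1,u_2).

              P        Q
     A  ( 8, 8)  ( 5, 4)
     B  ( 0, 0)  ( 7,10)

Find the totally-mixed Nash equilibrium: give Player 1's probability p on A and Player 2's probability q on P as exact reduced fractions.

P1 indiff ⇒ q·8+(1-q)·5 = q·0+(1-q)·7 ⇒ q(8) = (1-q)(2) ⇒ q = 1/5
P2 indiff ⇒ p·8+(1-p)·0 = p·4+(1-p)·10 ⇒ p(4) = (1-p)(10) ⇒ p = 5/7

p=5/7, q=1/5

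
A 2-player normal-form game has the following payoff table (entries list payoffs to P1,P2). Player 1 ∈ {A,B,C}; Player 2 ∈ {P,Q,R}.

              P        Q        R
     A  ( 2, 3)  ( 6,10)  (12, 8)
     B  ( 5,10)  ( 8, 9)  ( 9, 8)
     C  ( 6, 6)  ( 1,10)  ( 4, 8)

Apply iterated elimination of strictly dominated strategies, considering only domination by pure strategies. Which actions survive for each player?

Remaining: P1:{B,C} P2:{P,Q}

P2 drop R (Q beats it: A:10>8 B:9>8 C:10>8)
P1 drop A (B beats it: P:5>2 Q:8>6)
P1→{B,C} P2→{P,Q}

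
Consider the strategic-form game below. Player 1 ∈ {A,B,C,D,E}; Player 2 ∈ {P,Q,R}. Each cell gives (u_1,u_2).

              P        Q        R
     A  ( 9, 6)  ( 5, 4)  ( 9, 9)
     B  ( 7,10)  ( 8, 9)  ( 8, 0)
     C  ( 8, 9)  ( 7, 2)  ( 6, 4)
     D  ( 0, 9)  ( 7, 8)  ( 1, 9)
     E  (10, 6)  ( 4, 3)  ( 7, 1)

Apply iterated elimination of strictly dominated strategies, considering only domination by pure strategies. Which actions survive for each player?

IESDS → P1:{A,E} P2:{P,R}

P1 drop D (B beats it: P:7>0 Q:8>7 R:8>1)
P2 drop Q (P beats it: A:6>4 B:10>9 C:9>2 E:6>3)
P1 drop B (A beats it: P:9>7 R:9>8)
P1 drop C (A beats it: P:9>8 R:9>6)
P1→{A,E} P2→{P,R}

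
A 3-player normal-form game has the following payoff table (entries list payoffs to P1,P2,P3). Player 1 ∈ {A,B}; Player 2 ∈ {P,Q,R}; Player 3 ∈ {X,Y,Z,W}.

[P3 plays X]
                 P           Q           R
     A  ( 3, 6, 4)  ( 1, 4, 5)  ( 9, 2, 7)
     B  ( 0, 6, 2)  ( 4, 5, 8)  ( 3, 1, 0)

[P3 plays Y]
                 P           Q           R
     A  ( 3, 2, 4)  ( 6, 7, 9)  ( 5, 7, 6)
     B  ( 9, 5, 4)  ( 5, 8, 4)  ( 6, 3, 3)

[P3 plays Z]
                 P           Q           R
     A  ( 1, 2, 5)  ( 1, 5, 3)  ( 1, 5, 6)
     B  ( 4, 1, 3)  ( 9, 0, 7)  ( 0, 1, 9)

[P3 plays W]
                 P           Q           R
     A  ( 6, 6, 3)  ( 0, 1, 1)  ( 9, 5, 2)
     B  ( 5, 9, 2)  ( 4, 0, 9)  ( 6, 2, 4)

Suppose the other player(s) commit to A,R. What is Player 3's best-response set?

u_3(X vs A,R) = 7
u_3(Y vs A,R) = 6
u_3(Z vs A,R) = 6
u_3(W vs A,R) = 2
max payoff 7 at {X}

BR_3 = {X}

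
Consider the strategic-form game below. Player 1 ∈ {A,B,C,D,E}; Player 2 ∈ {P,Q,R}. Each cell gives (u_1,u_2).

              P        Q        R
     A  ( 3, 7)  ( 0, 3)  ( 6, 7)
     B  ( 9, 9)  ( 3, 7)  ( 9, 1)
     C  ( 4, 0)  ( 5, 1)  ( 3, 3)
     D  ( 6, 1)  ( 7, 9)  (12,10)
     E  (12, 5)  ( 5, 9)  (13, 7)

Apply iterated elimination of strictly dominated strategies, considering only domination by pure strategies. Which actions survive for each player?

Remaining: P1:{D,E} P2:{Q,R}

P1 drop A (B beats it: P:9>3 Q:3>0 R:9>6)
P1 drop B (E beats it: P:12>9 Q:5>3 R:13>9)
P1 drop C (D beats it: P:6>4 Q:7>5 R:12>3)
P2 drop P (Q beats it: D:9>1 E:9>5)
P1→{D,E} P2→{Q,R}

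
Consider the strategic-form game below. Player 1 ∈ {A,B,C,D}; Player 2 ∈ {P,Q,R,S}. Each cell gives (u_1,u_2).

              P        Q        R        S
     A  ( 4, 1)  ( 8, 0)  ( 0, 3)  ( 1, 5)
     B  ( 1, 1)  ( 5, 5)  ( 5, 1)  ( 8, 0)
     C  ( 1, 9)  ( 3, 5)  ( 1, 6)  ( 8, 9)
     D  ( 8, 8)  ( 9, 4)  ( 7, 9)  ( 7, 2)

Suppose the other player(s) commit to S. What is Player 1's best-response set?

u_1(A vs S) = 1
u_1(B vs S) = 8
u_1(C vs S) = 8
u_1(D vs S) = 7
max payoff 8 at {B,C}

argmax u_1 = {B,C}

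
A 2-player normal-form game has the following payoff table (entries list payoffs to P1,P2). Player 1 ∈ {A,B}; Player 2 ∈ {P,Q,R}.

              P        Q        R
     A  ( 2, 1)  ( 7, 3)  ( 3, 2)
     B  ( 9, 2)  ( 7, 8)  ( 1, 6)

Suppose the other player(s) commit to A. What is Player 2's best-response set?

u_2(P vs A) = 1
u_2(Q vs A) = 3
u_2(R vs A) = 2
max payoff 3 at {Q}

argmax u_2 = {Q}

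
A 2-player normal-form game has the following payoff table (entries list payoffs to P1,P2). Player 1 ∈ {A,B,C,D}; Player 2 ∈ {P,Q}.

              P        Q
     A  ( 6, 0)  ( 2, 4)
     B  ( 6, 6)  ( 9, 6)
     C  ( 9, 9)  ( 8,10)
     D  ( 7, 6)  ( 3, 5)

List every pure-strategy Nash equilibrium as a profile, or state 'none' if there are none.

Nash profiles: (B,Q)

(A,P): not NE [P1→C gives 9>6; P2→Q gives 4>0]
(A,Q): not NE [P1→B gives 9>2]
(B,P): not NE [P1→C gives 9>6]
(B,Q): NE
(C,P): not NE [P2→Q gives 10>9]
(C,Q): not NE [P1→B gives 9>8]
(D,P): not NE [P1→C gives 9>7]
(D,Q): not NE [P1→B gives 9>3; P2→P gives 6>5]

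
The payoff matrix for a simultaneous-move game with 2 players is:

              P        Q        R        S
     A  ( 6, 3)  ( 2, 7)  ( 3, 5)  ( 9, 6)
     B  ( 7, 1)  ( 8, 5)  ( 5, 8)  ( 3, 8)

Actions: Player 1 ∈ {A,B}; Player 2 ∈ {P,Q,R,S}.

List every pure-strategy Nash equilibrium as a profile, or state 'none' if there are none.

NE set: (B,R)

(A,P): not NE [P1→B gives 7>6; P2→Q gives 7>3]
(A,Q): not NE [P1→B gives 8>2]
(A,R): not NE [P1→B gives 5>3; P2→Q gives 7>5]
(A,S): not NE [P2→Q gives 7>6]
(B,P): not NE [P2→S gives 8>1]
(B,Q): not NE [P2→S gives 8>5]
(B,R): NE
(B,S): not NE [P1→A gives 9>3]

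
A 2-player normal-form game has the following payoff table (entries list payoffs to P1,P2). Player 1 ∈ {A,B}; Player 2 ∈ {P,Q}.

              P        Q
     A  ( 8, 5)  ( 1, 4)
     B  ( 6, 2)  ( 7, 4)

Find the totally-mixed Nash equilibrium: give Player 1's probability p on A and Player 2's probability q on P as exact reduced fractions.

P1 indiff ⇒ q·8+(1-q)·1 = q·6+(1-q)·7 ⇒ q(2) = (1-q)(6) ⇒ q = 3/4
P2 indiff ⇒ p·5+(1-p)·2 = p·4+(1-p)·4 ⇒ p(1) = (1-p)(2) ⇒ p = 2/3

P1 mixes 2/3 on A; P2 mixes 3/4 on P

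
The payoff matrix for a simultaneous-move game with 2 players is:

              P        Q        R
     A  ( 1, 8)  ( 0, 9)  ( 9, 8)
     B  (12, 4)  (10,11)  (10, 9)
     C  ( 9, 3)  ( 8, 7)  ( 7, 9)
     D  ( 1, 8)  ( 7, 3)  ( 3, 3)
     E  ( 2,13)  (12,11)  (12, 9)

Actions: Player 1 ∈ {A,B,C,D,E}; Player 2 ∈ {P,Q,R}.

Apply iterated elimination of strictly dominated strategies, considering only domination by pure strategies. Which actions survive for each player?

Remaining: P1:{B,E} P2:{P,Q}

P1 drop A (B beats it: P:12>1 Q:10>0 R:10>9)
P1 drop C (B beats it: P:12>9 Q:10>8 R:10>7)
P1 drop D (B beats it: P:12>1 Q:10>7 R:10>3)
P2 drop R (Q beats it: B:11>9 E:11>9)
P1→{B,E} P2→{P,Q}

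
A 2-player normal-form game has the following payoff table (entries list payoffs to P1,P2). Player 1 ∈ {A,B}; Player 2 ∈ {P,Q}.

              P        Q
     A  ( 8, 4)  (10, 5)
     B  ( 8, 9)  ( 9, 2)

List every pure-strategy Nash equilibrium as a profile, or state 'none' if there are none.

(A,P): not NE [P2→Q gives 5>4]
(A,Q): NE
(B,P): NE
(B,Q): not NE [P1→A gives 10>9; P2→P gives 9>2]

Nash profiles: (A,Q), (B,P)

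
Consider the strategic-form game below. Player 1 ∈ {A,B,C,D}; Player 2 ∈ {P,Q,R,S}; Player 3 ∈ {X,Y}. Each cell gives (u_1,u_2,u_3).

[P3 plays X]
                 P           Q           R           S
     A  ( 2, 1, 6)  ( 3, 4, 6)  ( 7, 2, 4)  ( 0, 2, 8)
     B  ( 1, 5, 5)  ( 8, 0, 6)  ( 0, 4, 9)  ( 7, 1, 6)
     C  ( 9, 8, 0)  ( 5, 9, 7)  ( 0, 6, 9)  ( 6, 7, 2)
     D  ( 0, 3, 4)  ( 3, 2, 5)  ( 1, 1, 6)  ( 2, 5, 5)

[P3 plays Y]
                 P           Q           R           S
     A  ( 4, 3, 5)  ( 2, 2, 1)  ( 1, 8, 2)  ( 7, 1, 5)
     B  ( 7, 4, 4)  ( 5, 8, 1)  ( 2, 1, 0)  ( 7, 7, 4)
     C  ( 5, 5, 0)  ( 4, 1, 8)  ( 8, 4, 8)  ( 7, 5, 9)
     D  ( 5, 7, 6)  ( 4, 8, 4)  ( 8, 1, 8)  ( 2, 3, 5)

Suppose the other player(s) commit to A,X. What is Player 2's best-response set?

argmax u_2 = {Q}

u_2(P vs A,X) = 1
u_2(Q vs A,X) = 4
u_2(R vs A,X) = 2
u_2(S vs A,X) = 2
max payoff 4 at {Q}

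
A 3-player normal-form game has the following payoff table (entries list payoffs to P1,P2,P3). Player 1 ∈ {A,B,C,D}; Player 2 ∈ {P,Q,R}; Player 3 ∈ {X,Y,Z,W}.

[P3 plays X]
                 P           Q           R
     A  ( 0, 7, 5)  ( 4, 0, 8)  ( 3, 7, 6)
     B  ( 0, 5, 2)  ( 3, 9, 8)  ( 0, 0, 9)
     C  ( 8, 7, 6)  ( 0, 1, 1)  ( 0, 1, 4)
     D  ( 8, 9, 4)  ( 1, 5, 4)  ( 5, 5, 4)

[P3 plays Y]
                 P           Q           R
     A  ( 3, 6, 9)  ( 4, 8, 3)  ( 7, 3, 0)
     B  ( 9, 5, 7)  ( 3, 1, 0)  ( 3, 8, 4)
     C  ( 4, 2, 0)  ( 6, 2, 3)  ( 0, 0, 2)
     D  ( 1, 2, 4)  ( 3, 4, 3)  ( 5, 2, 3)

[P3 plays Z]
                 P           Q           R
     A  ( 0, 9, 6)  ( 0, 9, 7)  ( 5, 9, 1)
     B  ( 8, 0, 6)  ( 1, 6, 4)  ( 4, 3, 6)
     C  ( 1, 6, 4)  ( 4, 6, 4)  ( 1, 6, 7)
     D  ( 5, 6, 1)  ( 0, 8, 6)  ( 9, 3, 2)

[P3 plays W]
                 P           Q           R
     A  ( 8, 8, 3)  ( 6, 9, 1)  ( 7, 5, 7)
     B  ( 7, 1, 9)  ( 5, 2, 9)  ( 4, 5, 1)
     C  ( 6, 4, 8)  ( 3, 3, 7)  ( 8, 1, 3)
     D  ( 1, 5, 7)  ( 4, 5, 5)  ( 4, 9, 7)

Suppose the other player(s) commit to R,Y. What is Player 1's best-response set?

u_1(A vs R,Y) = 7
u_1(B vs R,Y) = 3
u_1(C vs R,Y) = 0
u_1(D vs R,Y) = 5
max payoff 7 at {A}

argmax u_1 = {A}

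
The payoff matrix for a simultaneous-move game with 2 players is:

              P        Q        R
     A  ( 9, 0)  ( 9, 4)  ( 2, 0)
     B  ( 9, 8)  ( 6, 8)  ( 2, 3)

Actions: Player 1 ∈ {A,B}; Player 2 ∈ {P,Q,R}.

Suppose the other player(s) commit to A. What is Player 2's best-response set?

u_2(P vs A) = 0
u_2(Q vs A) = 4
u_2(R vs A) = 0
max payoff 4 at {Q}

argmax u_2 = {Q}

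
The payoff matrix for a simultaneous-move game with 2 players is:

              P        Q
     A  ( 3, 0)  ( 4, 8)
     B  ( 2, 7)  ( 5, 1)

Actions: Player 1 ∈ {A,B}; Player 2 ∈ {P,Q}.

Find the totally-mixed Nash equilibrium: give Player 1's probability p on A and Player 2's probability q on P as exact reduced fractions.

P1 mixes 3/7 on A; P2 mixes 1/2 on P

P1 indiff ⇒ q·3+(1-q)·4 = q·2+(1-q)·5 ⇒ q(1) = (1-q)(1) ⇒ q = 1/2
P2 indiff ⇒ p·0+(1-p)·7 = p·8+(1-p)·1 ⇒ p(-8) = (1-p)(-6) ⇒ p = 3/7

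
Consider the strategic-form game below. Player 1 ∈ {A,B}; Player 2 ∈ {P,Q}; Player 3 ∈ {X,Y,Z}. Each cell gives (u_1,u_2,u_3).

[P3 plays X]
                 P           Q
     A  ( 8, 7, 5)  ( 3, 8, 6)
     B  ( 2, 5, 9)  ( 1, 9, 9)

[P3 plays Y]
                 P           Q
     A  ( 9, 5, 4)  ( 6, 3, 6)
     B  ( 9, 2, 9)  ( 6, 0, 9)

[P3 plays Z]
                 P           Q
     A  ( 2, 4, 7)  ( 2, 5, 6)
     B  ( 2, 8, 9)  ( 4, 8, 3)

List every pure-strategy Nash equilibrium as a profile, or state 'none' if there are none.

(A,P,X): not NE [P2→Q gives 8>7; P3→Z gives 7>5]
(A,P,Y): not NE [P3→Z gives 7>4]
(A,P,Z): not NE [P2→Q gives 5>4]
(A,Q,X): NE
(A,Q,Y): not NE [P2→P gives 5>3]
(A,Q,Z): not NE [P1→B gives 4>2]
(B,P,X): not NE [P1→A gives 8>2; P2→Q gives 9>5]
(B,P,Y): NE
(B,P,Z): NE
(B,Q,X): not NE [P1→A gives 3>1]
(B,Q,Y): not NE [P2→P gives 2>0]
(B,Q,Z): not NE [P3→Y gives 9>3]

PSNE = {(A,Q,X), (B,P,Y), (B,P,Z)}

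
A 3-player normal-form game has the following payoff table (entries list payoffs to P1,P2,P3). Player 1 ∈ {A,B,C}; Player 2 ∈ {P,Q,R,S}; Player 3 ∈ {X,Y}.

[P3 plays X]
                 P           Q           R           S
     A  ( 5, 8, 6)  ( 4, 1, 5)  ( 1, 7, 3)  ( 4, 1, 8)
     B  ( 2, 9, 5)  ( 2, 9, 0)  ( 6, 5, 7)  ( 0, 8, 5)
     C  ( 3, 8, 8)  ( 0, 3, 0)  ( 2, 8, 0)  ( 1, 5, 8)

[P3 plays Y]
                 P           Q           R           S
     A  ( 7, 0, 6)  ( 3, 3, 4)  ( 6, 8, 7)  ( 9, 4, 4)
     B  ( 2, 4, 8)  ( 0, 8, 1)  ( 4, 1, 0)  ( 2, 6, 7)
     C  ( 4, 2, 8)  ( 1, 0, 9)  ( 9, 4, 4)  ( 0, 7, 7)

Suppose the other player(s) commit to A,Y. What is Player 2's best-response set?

u_2(P vs A,Y) = 0
u_2(Q vs A,Y) = 3
u_2(R vs A,Y) = 8
u_2(S vs A,Y) = 4
max payoff 8 at {R}

argmax u_2 = {R}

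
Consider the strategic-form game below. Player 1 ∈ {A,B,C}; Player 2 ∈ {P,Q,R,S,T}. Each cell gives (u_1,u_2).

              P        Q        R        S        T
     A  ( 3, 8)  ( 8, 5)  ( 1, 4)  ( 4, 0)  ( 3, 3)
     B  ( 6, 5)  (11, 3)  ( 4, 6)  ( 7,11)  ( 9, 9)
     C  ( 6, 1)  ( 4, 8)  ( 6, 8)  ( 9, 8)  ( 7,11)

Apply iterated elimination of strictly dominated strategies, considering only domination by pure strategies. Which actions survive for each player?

IESDS → P1:{B,C} P2:{S,T}

P1 drop A (B beats it: P:6>3 Q:11>8 R:4>1 S:7>4 T:9>3)
P2 drop P (R beats it: B:6>5 C:8>1)
P2 drop Q (T beats it: B:9>3 C:11>8)
P2 drop R (T beats it: B:9>6 C:11>8)
P1→{B,C} P2→{S,T}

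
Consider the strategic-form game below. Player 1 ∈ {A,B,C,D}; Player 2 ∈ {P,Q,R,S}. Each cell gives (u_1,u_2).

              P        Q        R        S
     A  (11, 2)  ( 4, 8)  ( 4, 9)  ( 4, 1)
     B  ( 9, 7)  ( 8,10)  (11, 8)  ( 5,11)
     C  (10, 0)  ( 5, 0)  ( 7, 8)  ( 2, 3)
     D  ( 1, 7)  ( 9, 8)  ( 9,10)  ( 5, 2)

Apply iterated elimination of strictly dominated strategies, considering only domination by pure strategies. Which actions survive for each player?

P2 drop P (R beats it: A:9>2 B:8>7 C:8>0 D:10>7)
P1 drop A (B beats it: Q:8>4 R:11>4 S:5>4)
P1 drop C (B beats it: Q:8>5 R:11>7 S:5>2)
P1→{B,D} P2→{Q,R,S}

Survivors P1:{B,D} P2:{Q,R,S}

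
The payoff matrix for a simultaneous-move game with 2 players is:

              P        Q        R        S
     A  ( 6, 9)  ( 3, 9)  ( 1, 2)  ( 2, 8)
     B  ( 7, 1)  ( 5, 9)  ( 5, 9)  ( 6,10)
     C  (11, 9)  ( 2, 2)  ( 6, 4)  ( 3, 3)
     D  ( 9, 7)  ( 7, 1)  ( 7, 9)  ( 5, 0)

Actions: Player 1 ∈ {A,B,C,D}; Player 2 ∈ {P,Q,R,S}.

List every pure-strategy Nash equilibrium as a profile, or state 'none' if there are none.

PSNE = {(B,S), (C,P), (D,R)}

(A,P): not NE [P1→C gives 11>6]
(A,Q): not NE [P1→D gives 7>3]
(A,R): not NE [P1→D gives 7>1; P2→Q gives 9>2]
(A,S): not NE [P1→B gives 6>2; P2→Q gives 9>8]
(B,P): not NE [P1→C gives 11>7; P2→S gives 10>1]
(B,Q): not NE [P1→D gives 7>5; P2→S gives 10>9]
(B,R): not NE [P1→D gives 7>5; P2→S gives 10>9]
(B,S): NE
(C,P): NE
(C,Q): not NE [P1→D gives 7>2; P2→P gives 9>2]
(C,R): not NE [P1→D gives 7>6; P2→P gives 9>4]
(C,S): not NE [P1→B gives 6>3; P2→P gives 9>3]
(D,P): not NE [P1→C gives 11>9; P2→R gives 9>7]
(D,Q): not NE [P2→R gives 9>1]
(D,R): NE
(D,S): not NE [P1→B gives 6>5; P2→R gives 9>0]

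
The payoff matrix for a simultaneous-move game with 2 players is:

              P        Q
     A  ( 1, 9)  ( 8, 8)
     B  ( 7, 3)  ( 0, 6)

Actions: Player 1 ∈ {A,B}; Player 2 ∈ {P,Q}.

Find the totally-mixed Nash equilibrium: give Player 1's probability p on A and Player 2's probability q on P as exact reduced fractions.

P1 indiff ⇒ q·1+(1-q)·8 = q·7+(1-q)·0 ⇒ q(-6) = (1-q)(-8) ⇒ q = 4/7
P2 indiff ⇒ p·9+(1-p)·3 = p·8+(1-p)·6 ⇒ p(1) = (1-p)(3) ⇒ p = 3/4

P1 mixes 3/4 on A; P2 mixes 4/7 on P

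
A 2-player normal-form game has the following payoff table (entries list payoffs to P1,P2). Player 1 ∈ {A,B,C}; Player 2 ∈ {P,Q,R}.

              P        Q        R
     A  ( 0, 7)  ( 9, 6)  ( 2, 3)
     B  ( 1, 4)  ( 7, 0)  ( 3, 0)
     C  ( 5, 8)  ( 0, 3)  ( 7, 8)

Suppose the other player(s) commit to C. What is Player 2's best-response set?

u_2(P vs C) = 8
u_2(Q vs C) = 3
u_2(R vs C) = 8
max payoff 8 at {P,R}

P2 best: {P,R}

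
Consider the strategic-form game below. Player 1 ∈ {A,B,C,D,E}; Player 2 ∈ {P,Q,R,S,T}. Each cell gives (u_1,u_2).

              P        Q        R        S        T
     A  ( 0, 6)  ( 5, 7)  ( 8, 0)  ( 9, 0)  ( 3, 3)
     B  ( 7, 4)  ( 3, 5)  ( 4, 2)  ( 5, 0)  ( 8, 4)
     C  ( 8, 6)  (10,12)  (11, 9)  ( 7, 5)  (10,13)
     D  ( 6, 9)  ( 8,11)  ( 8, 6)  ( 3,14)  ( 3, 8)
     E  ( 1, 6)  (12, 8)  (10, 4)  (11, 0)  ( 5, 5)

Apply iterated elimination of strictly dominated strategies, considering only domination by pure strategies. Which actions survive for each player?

IESDS → P1:{C,E} P2:{Q,T}

P1 drop A (E beats it: P:1>0 Q:12>5 R:10>8 S:11>9 T:5>3)
P1 drop B (C beats it: P:8>7 Q:10>3 R:11>4 S:7>5 T:10>8)
P1 drop D (C beats it: P:8>6 Q:10>8 R:11>8 S:7>3 T:10>3)
P2 drop P (Q beats it: C:12>6 E:8>6)
P2 drop R (Q beats it: C:12>9 E:8>4)
P2 drop S (Q beats it: C:12>5 E:8>0)
P1→{C,E} P2→{Q,T}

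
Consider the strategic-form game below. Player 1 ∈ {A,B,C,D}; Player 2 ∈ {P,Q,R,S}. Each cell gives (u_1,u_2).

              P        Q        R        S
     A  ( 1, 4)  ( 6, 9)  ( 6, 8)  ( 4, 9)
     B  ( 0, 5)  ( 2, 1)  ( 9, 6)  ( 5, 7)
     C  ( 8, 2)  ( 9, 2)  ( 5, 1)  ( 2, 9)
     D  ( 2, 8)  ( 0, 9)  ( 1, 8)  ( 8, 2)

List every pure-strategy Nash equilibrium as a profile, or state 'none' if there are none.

PSNE: ∅

(A,P): not NE [P1→C gives 8>1; P2→S gives 9>4]
(A,Q): not NE [P1→C gives 9>6]
(A,R): not NE [P1→B gives 9>6; P2→S gives 9>8]
(A,S): not NE [P1→D gives 8>4]
(B,P): not NE [P1→C gives 8>0; P2→S gives 7>5]
(B,Q): not NE [P1→C gives 9>2; P2→S gives 7>1]
(B,R): not NE [P2→S gives 7>6]
(B,S): not NE [P1→D gives 8>5]
(C,P): not NE [P2→S gives 9>2]
(C,Q): not NE [P2→S gives 9>2]
(C,R): not NE [P1→B gives 9>5; P2→S gives 9>1]
(C,S): not NE [P1→D gives 8>2]
(D,P): not NE [P1→C gives 8>2; P2→Q gives 9>8]
(D,Q): not NE [P1→C gives 9>0]
(D,R): not NE [P1→B gives 9>1; P2→Q gives 9>8]
(D,S): not NE [P2→Q gives 9>2]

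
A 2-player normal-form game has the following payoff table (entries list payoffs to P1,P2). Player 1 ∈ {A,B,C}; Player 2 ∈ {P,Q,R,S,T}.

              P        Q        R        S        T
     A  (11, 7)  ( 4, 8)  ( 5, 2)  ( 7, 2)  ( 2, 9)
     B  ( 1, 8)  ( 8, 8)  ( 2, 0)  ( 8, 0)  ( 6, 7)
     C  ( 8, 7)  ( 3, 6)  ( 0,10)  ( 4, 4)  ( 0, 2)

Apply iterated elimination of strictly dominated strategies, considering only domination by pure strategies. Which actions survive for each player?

P1 drop C (A beats it: P:11>8 Q:4>3 R:5>0 S:7>4 T:2>0)
P2 drop R (P beats it: A:7>2 B:8>0)
P2 drop S (P beats it: A:7>2 B:8>0)
P1→{A,B} P2→{P,Q,T}

Remaining: P1:{A,B} P2:{P,Q,T}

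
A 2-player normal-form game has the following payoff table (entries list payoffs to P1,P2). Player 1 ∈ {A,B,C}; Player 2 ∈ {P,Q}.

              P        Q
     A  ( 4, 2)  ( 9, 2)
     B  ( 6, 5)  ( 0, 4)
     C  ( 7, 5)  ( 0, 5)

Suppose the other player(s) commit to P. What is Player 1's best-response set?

u_1(A vs P) = 4
u_1(B vs P) = 6
u_1(C vs P) = 7
max payoff 7 at {C}

argmax u_1 = {C}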